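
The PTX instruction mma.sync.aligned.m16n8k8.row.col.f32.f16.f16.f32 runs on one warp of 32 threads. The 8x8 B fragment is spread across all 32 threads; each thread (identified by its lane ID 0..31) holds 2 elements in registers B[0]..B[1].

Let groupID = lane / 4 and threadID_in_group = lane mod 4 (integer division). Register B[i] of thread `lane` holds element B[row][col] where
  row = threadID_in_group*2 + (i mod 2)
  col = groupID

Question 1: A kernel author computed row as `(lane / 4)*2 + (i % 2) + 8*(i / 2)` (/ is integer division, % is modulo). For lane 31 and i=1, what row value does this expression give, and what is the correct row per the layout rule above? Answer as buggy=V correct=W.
`(lane / 4)*2 + (i % 2) + 8*(i / 2)`[31,1]->15
lane 31->31/4=7, 31 mod 4=3
i=1  r:2·3+1->7  c:7
row: 15 vs 7

buggy=15 correct=7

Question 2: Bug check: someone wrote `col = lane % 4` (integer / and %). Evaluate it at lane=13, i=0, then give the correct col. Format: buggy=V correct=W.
`lane % 4`[13,0]⇒1
lane 13: gr=3 (13/4), th=1 (13%4)
i=0: r=1*2+0=2, c=gr=3
col: 1 vs 3

buggy=1 correct=3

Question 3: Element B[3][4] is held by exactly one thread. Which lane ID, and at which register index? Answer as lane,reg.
17,1

c: 4->gid=4  r: 3->tid=1,i&1=1
L=4*4+1=17  i=1=1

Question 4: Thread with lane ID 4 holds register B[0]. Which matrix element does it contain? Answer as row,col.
0,1

lane 4=>4/4=1, 4 mod 4=0
i=0  r:2·0+0=>0  c:1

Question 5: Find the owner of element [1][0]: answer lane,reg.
c=0->g=0  r=1->t=0,b0=1
L=0*4+0=0  i=1=1

0,1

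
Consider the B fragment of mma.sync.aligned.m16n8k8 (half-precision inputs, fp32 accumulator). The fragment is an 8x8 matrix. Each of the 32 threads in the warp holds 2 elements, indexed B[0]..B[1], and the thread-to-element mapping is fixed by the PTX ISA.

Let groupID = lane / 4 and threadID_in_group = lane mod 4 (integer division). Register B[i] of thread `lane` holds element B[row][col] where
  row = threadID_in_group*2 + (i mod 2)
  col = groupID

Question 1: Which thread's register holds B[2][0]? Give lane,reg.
c=0⇒gr=0  r=2⇒th=1,odd=0
L=0*4+1=1  i=0=0

1,0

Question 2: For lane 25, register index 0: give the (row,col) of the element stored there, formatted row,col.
2,6

25: g=6,t=1
[0] (1*2+0,6) = (2,6)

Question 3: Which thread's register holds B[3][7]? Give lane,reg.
c=7->g=7  r=3->t=1,b0=1
L=7*4+1=29  i=1=1

29,1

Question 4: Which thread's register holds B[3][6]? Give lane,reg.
25,1

c=6->g=6  r=3->t=1,b0=1
L=6*4+1=25  i=1=1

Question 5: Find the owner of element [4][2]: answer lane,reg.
10,0

c=2->g=2  r=4->t=2,b0=0
L=2*4+2=10  i=0=0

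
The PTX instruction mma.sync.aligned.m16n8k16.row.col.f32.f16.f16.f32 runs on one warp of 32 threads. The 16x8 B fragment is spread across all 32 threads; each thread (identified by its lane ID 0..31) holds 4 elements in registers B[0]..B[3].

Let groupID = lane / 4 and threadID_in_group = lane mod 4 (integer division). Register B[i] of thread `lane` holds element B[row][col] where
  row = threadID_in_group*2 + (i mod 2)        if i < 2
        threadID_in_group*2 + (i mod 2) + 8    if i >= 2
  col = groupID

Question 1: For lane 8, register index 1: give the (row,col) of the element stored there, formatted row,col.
lane 8: gid=2 (8/4), tid=0 (8%4)
i=1: r=0*2+1+0=1, c=gid=2

1,2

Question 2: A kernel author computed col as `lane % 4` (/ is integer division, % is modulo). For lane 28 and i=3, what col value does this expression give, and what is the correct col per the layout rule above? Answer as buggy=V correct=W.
`lane % 4`[28,3]->0
lane 28->28/4=7, 28 mod 4=0
i=3  r:2·0+1+8->9  c:7
col: 0 vs 7

buggy=0 correct=7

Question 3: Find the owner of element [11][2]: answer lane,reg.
c=2⇒gr=2  r=11⇒Rb=1,th=1,odd=1
L=2*4+1=9  i=1*2+1=3

9,3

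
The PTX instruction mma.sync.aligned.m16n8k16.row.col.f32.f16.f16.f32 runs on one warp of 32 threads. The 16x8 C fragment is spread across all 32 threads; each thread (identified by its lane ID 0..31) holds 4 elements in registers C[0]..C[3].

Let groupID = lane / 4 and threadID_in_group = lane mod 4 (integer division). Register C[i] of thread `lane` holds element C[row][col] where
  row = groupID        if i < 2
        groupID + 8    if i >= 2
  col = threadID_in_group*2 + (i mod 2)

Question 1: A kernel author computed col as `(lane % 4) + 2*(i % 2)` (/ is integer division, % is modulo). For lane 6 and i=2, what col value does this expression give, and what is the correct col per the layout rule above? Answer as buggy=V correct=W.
`(lane % 4) + 2*(i % 2)`[6,2]⇒2
6: gr=1,th=2
[2] (1+8,2*2+0) = (9,4)
col: 2 vs 4

buggy=2 correct=4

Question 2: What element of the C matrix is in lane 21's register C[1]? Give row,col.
5,3

lane 21->21/4=5, 21 mod 4=1
i=1  r:5+0->5  c:2·1+1->3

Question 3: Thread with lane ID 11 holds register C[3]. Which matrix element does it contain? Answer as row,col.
10,7

L=11->g=11>>2=2, t=11&3=3
[3]->row 2+8=10  col 3·2+1=7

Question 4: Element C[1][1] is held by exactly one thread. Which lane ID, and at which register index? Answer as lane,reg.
4,1

r=1→G=1,rhi=0  c=1→T=0,p=1
L=1*4+0=4  i=0*2+1=1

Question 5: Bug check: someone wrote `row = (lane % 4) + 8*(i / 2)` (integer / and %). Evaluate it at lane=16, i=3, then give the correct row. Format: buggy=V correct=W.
buggy=8 correct=12

`(lane % 4) + 8*(i / 2)`[16,3]->8
16: g=4,t=0
[3] (4+8,0*2+1) = (12,1)
row: 8 vs 12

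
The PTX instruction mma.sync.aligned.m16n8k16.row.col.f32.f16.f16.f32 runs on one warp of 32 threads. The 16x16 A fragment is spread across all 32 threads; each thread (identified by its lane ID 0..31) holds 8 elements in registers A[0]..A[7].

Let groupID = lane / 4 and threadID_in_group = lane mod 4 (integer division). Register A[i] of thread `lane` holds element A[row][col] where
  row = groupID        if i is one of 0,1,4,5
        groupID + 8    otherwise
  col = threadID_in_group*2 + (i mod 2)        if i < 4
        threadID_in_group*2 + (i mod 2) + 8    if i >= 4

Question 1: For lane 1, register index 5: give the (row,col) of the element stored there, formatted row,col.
0,11

L=1->g=1>>2=0, t=1&3=1
[5]->row 0+0=0  col 1·2+1+8=11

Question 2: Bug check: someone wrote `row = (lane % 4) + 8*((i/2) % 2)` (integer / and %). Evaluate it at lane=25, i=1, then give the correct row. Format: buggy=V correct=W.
`(lane % 4) + 8*((i/2) % 2)`[25,1]=>1
L=25=>grp=25>>2=6, tig=25&3=1
[1]=>row 6+0=6  col 1·2+1+0=3
row: 1 vs 6

buggy=1 correct=6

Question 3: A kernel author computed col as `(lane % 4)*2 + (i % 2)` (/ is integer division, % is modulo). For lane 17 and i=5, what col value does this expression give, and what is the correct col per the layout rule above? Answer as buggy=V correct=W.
buggy=3 correct=11

`(lane % 4)*2 + (i % 2)`[17,5]→3
L=17→G=17>>2=4, T=17&3=1
[5]→row 4+0=4  col 1·2+1+8=11
col: 3 vs 11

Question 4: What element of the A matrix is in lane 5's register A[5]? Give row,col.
lane 5: g=1 (5/4), t=1 (5%4)
i=5: r=1+0=1, c=1*2+1+8=11

1,11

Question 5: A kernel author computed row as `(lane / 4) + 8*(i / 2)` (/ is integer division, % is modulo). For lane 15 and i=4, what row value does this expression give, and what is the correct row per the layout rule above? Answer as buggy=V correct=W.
buggy=19 correct=3

`(lane / 4) + 8*(i / 2)`[15,4]->19
15: g=3,t=3
[4] (3+0,3*2+0+8) = (3,14)
row: 19 vs 3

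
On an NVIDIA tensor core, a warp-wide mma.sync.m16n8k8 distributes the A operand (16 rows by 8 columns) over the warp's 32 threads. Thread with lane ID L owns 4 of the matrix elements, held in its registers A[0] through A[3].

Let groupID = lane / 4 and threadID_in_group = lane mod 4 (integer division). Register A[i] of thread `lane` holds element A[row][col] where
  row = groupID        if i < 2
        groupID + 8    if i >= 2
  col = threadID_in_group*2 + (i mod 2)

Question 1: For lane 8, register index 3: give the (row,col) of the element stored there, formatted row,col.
lane 8: grp=2 (8/4), tig=0 (8%4)
i=3: r=2+8=10, c=0*2+1=1

10,1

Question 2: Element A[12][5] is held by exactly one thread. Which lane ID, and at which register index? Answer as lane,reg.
r=12⇒gr=4,Rb=1  c=5⇒th=2,odd=1
L=4*4+2=18  i=1*2+1=3

18,3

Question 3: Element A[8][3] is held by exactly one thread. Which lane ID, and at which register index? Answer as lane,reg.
1,3

r: 8->gid=0,r8=1  c: 3->tid=1,i&1=1
L=0*4+1=1  i=1*2+1=3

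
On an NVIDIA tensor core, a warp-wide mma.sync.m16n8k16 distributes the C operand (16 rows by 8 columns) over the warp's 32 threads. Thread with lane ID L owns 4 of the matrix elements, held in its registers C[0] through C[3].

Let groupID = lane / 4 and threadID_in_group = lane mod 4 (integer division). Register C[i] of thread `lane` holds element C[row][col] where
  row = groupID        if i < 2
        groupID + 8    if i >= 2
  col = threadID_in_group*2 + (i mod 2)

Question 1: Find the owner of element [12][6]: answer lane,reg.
19,2

r=12->g=4,rb=1  c=6->t=3,b0=0
L=4*4+3=19  i=1*2+0=2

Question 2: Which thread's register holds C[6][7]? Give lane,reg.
r=6⇒gr=6,Rb=0  c=7⇒th=3,odd=1
L=6*4+3=27  i=0*2+1=1

27,1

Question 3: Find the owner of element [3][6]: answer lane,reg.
15,0

r: 3->gid=3,r8=0  c: 6->tid=3,i&1=0
L=3*4+3=15  i=0*2+0=0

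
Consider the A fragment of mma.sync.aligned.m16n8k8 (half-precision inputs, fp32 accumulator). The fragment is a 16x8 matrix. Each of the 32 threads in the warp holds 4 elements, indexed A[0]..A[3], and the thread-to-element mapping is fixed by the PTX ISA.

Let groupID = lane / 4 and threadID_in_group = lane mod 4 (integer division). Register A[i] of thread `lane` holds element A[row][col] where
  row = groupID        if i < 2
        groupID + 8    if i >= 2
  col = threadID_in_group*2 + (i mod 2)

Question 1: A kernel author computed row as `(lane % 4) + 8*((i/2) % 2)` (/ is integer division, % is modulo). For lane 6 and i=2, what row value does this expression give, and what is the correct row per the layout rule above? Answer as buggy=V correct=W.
`(lane % 4) + 8*((i/2) % 2)`[6,2]->10
lane 6: gid=1 (6/4), tid=2 (6%4)
i=2: r=1+8=9, c=2*2+0=4
row: 10 vs 9

buggy=10 correct=9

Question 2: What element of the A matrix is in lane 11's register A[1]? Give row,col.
11: gid=2,tid=3
[1] (2+0,3*2+1) = (2,7)

2,7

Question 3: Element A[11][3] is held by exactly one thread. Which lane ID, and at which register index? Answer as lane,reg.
r=11->g=3,rb=1  c=3->t=1,b0=1
L=3*4+1=13  i=1*2+1=3

13,3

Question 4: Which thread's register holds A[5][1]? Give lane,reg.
r:5=>grp=5,rB=0  c:1=>tig=0,lo=1
L=5*4+0=20  i=0*2+1=1

20,1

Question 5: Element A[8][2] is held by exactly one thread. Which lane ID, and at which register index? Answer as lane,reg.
1,2

r: 8->gid=0,r8=1  c: 2->tid=1,i&1=0
L=0*4+1=1  i=1*2+0=2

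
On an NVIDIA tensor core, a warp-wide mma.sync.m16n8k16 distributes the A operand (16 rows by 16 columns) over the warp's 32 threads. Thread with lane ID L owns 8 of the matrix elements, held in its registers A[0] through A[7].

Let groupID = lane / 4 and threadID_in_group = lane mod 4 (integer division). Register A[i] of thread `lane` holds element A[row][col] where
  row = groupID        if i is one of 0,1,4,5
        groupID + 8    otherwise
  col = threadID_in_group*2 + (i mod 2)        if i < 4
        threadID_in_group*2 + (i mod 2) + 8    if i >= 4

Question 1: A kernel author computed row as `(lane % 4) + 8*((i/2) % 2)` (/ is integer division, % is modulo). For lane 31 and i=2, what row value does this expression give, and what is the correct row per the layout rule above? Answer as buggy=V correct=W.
buggy=11 correct=15

`(lane % 4) + 8*((i/2) % 2)`[31,2]->11
31: g=7,t=3
[2] (7+8,3*2+0+0) = (15,6)
row: 11 vs 15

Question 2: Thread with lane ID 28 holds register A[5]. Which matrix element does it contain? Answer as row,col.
7,9

lane 28: gr=7 (28/4), th=0 (28%4)
i=5: r=7+0=7, c=0*2+1+8=9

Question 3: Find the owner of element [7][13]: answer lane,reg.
r=7->g=7,rb=0  c=13->cb=1,t=2,b0=1
L=7*4+2=30  i=1*4+0*2+1=5

30,5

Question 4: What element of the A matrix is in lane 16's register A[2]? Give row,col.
12,0

16: gid=4,tid=0
[2] (4+8,0*2+0+0) = (12,0)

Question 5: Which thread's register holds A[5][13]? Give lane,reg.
r=5->g=5,rb=0  c=13->cb=1,t=2,b0=1
L=5*4+2=22  i=1*4+0*2+1=5

22,5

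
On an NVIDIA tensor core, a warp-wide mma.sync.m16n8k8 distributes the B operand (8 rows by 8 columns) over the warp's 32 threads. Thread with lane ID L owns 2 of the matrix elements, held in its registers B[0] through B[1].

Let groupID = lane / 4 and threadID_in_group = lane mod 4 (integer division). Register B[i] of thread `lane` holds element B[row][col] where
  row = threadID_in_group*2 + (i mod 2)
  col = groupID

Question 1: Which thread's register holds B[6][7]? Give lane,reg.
c: 7->gid=7  r: 6->tid=3,i&1=0
L=7*4+3=31  i=0=0

31,0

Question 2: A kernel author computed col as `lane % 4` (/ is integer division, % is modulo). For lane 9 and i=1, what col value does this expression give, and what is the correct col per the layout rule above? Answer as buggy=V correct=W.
buggy=1 correct=2

`lane % 4`[9,1]->1
L=9->gid=9>>2=2, tid=9&3=1
[1]->row 1·2+1=3  col gid=2
col: 1 vs 2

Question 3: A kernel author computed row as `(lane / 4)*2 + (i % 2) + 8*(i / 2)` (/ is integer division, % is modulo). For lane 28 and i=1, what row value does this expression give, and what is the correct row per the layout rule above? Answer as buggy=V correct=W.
buggy=15 correct=1

`(lane / 4)*2 + (i % 2) + 8*(i / 2)`[28,1]⇒15
L=28⇒gr=28>>2=7, th=28&3=0
[1]⇒row 0·2+1=1  col gr=7
row: 15 vs 1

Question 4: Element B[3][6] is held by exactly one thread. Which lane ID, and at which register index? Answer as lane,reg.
25,1

c=6⇒gr=6  r=3⇒th=1,odd=1
L=6*4+1=25  i=1=1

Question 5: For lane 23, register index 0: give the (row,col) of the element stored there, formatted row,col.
lane 23⇒23/4=5, 23 mod 4=3
i=0  r:2·3+0⇒6  c:5

6,5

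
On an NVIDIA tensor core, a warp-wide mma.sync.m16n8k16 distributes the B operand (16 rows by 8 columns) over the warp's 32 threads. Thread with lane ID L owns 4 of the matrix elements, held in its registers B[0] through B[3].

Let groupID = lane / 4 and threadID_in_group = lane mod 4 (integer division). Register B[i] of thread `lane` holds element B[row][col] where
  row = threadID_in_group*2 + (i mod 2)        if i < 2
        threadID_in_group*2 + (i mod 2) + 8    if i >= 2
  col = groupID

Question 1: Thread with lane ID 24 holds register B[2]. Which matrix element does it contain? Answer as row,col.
L=24=>grp=24>>2=6, tig=24&3=0
[2]=>row 0·2+0+8=8  col grp=6

8,6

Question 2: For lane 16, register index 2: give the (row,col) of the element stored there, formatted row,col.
8,4

lane 16⇒16/4=4, 16 mod 4=0
i=2  r:2·0+0+8⇒8  c:4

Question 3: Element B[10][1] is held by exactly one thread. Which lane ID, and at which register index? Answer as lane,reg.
c=1→G=1  r=10→rhi=1,T=1,p=0
L=1*4+1=5  i=1*2+0=2

5,2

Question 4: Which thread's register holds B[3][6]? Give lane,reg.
25,1

c:6=>grp=6  r:3=>rB=0,tig=1,lo=1
L=6*4+1=25  i=0*2+1=1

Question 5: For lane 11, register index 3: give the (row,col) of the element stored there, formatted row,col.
15,2

lane 11→11/4=2, 11 mod 4=3
i=3  r:2·3+1+8→15  c:2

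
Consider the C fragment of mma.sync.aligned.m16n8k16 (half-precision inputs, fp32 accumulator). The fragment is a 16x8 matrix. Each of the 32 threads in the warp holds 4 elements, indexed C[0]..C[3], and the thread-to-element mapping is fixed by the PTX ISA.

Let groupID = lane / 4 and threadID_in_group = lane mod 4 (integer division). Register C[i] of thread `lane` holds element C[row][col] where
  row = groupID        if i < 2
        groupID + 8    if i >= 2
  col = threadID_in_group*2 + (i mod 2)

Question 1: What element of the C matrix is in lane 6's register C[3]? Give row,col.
9,5

6: gid=1,tid=2
[3] (1+8,2*2+1) = (9,5)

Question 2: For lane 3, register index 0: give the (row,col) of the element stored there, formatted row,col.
3: gr=0,th=3
[0] (0+0,3*2+0) = (0,6)

0,6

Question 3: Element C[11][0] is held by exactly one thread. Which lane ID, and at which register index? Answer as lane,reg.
12,2

r=11→G=3,rhi=1  c=0→T=0,p=0
L=3*4+0=12  i=1*2+0=2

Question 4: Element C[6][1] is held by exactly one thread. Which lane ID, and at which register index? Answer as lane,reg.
24,1

r=6→G=6,rhi=0  c=1→T=0,p=1
L=6*4+0=24  i=0*2+1=1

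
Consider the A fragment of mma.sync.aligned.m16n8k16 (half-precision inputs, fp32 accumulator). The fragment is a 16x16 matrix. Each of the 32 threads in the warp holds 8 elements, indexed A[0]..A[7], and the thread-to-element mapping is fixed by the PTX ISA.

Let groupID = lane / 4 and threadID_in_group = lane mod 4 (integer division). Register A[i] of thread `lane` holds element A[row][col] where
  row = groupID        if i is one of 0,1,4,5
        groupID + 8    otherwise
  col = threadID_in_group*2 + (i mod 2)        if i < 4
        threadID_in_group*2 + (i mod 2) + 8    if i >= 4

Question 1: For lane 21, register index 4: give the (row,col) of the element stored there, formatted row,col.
L=21→G=21>>2=5, T=21&3=1
[4]→row 5+0=5  col 1·2+0+8=10

5,10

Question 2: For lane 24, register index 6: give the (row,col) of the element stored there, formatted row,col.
24: G=6,T=0
[6] (6+8,0*2+0+8) = (14,8)

14,8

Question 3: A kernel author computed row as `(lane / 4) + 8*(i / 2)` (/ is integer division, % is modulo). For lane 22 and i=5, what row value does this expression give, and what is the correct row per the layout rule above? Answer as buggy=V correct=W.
buggy=21 correct=5

`(lane / 4) + 8*(i / 2)`[22,5]→21
22: G=5,T=2
[5] (5+0,2*2+1+8) = (5,13)
row: 21 vs 5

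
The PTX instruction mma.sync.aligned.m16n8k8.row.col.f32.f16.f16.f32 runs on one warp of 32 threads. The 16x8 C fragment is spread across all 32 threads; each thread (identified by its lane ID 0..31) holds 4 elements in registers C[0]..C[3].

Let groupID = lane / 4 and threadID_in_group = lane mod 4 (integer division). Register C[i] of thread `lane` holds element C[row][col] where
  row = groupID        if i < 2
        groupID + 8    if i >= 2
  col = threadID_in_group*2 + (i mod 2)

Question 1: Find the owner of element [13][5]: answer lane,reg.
r: 13->gid=5,r8=1  c: 5->tid=2,i&1=1
L=5*4+2=22  i=1*2+1=3

22,3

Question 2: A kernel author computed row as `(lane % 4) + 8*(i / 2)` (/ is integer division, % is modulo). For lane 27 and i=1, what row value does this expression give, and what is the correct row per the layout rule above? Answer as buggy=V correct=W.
`(lane % 4) + 8*(i / 2)`[27,1]=>3
27: grp=6,tig=3
[1] (6+0,3*2+1) = (6,7)
row: 3 vs 6

buggy=3 correct=6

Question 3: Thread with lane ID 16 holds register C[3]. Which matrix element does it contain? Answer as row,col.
12,1

lane 16->16/4=4, 16 mod 4=0
i=3  r:4+8->12  c:2·0+1->1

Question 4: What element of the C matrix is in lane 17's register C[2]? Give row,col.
12,2

lane 17: g=4 (17/4), t=1 (17%4)
i=2: r=4+8=12, c=1*2+0=2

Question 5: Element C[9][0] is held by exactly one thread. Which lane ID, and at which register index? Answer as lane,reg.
r=9⇒gr=1,Rb=1  c=0⇒th=0,odd=0
L=1*4+0=4  i=1*2+0=2

4,2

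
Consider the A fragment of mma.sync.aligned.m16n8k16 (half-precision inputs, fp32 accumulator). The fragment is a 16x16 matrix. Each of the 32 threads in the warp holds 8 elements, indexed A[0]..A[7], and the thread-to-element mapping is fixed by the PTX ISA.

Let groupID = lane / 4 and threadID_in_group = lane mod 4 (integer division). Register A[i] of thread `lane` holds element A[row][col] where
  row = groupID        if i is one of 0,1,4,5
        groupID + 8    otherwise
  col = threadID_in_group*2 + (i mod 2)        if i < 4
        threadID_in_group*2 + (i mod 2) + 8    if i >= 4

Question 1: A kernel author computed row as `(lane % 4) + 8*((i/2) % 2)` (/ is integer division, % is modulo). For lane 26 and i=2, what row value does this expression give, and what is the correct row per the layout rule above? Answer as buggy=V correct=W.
`(lane % 4) + 8*((i/2) % 2)`[26,2]⇒10
lane 26: gr=6 (26/4), th=2 (26%4)
i=2: r=6+8=14, c=2*2+0+0=4
row: 10 vs 14

buggy=10 correct=14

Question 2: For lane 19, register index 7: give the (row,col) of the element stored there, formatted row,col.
lane 19: g=4 (19/4), t=3 (19%4)
i=7: r=4+8=12, c=3*2+1+8=15

12,15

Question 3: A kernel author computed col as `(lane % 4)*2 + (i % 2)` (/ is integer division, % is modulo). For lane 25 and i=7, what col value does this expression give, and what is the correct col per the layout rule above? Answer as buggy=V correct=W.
`(lane % 4)*2 + (i % 2)`[25,7]→3
lane 25: G=6 (25/4), T=1 (25%4)
i=7: r=6+8=14, c=1*2+1+8=11
col: 3 vs 11

buggy=3 correct=11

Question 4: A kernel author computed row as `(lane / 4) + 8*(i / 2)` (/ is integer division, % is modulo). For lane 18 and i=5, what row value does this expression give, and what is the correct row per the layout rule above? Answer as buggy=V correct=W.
buggy=20 correct=4

`(lane / 4) + 8*(i / 2)`[18,5]->20
lane 18->18/4=4, 18 mod 4=2
i=5  r:4+0->4  c:2·2+1+8->13
row: 20 vs 4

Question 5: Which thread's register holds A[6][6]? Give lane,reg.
27,0

r=6→G=6,rhi=0  c=6→chi=0,T=3,p=0
L=6*4+3=27  i=0*4+0*2+0=0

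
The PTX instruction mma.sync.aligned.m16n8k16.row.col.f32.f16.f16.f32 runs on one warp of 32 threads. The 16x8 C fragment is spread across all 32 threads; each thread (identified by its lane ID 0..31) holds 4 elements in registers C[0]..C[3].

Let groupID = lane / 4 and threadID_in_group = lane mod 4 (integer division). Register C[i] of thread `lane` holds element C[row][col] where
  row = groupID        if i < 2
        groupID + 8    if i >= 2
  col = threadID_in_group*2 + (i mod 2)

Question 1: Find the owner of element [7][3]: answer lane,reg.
r: 7->gid=7,r8=0  c: 3->tid=1,i&1=1
L=7*4+1=29  i=0*2+1=1

29,1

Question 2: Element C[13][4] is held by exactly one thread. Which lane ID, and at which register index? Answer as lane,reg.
22,2

r: 13->gid=5,r8=1  c: 4->tid=2,i&1=0
L=5*4+2=22  i=1*2+0=2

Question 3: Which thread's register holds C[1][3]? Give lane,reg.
r=1→G=1,rhi=0  c=3→T=1,p=1
L=1*4+1=5  i=0*2+1=1

5,1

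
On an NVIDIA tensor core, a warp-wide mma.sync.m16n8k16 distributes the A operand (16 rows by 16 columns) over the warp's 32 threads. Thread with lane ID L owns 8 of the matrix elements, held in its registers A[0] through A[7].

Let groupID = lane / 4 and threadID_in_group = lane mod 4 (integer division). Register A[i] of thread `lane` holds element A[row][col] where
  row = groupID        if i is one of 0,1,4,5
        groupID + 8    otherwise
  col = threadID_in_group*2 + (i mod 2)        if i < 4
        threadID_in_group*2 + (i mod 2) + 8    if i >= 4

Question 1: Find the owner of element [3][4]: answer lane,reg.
14,0

r:3=>grp=3,rB=0  c:4=>cB=0,tig=2,lo=0
L=3*4+2=14  i=0*4+0*2+0=0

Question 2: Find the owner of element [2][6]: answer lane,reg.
r=2->g=2,rb=0  c=6->cb=0,t=3,b0=0
L=2*4+3=11  i=0*4+0*2+0=0

11,0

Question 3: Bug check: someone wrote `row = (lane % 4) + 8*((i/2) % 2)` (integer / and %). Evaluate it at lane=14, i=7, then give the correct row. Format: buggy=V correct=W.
`(lane % 4) + 8*((i/2) % 2)`[14,7]⇒10
lane 14: gr=3 (14/4), th=2 (14%4)
i=7: r=3+8=11, c=2*2+1+8=13
row: 10 vs 11

buggy=10 correct=11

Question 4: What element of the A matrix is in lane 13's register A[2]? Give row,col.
13: gr=3,th=1
[2] (3+8,1*2+0+0) = (11,2)

11,2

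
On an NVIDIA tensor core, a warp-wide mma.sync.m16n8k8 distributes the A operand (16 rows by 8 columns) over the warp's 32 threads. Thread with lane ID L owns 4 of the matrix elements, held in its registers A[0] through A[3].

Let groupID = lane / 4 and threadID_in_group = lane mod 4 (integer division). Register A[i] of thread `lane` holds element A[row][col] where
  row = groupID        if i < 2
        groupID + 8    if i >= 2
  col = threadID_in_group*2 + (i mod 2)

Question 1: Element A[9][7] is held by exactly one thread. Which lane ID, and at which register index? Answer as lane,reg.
7,3

r:9=>grp=1,rB=1  c:7=>tig=3,lo=1
L=1*4+3=7  i=1*2+1=3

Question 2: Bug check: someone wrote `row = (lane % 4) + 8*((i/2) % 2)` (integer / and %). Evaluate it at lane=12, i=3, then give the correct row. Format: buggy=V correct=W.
`(lane % 4) + 8*((i/2) % 2)`[12,3]->8
lane 12: g=3 (12/4), t=0 (12%4)
i=3: r=3+8=11, c=0*2+1=1
row: 8 vs 11

buggy=8 correct=11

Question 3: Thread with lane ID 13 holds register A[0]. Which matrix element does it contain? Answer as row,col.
3,2

lane 13: g=3 (13/4), t=1 (13%4)
i=0: r=3+0=3, c=1*2+0=2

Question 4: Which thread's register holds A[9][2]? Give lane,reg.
5,2

r=9->g=1,rb=1  c=2->t=1,b0=0
L=1*4+1=5  i=1*2+0=2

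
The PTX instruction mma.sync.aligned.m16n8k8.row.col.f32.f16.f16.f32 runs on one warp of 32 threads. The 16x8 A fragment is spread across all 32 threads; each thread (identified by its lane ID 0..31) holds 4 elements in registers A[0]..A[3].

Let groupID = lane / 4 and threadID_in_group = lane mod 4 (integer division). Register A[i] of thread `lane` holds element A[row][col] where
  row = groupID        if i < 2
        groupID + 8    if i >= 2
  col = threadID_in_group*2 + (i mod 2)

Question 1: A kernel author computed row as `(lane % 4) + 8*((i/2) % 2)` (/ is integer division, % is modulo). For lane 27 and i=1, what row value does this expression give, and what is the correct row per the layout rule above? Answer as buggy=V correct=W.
`(lane % 4) + 8*((i/2) % 2)`[27,1]→3
L=27→G=27>>2=6, T=27&3=3
[1]→row 6+0=6  col 3·2+1=7
row: 3 vs 6

buggy=3 correct=6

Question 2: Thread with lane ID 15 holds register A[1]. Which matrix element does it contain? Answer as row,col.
3,7

15: G=3,T=3
[1] (3+0,3*2+1) = (3,7)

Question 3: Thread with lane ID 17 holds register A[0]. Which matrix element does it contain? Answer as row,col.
4,2

17: grp=4,tig=1
[0] (4+0,1*2+0) = (4,2)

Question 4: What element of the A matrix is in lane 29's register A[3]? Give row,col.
29: gr=7,th=1
[3] (7+8,1*2+1) = (15,3)

15,3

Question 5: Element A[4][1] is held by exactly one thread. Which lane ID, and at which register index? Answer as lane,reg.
16,1

r=4⇒gr=4,Rb=0  c=1⇒th=0,odd=1
L=4*4+0=16  i=0*2+1=1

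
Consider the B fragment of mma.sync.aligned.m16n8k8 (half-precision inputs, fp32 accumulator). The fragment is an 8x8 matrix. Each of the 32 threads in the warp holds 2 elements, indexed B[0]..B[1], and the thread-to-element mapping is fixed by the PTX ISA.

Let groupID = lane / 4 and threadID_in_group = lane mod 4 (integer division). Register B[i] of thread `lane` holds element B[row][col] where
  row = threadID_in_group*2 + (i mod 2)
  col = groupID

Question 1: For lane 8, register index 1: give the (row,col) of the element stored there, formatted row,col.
1,2

lane 8: grp=2 (8/4), tig=0 (8%4)
i=1: r=0*2+1=1, c=grp=2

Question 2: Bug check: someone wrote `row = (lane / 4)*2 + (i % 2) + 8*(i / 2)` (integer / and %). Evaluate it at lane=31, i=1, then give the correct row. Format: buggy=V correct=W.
`(lane / 4)*2 + (i % 2) + 8*(i / 2)`[31,1]=>15
31: grp=7,tig=3
[1] (3*2+1,7) = (7,7)
row: 15 vs 7

buggy=15 correct=7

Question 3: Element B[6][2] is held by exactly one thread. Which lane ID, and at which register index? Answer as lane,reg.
c=2->g=2  r=6->t=3,b0=0
L=2*4+3=11  i=0=0

11,0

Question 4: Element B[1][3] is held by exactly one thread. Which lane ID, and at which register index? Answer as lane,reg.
c=3->g=3  r=1->t=0,b0=1
L=3*4+0=12  i=1=1

12,1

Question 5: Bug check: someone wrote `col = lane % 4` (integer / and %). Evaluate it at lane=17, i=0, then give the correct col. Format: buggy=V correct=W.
buggy=1 correct=4

`lane % 4`[17,0]->1
L=17->g=17>>2=4, t=17&3=1
[0]->row 1·2+0=2  col g=4
col: 1 vs 4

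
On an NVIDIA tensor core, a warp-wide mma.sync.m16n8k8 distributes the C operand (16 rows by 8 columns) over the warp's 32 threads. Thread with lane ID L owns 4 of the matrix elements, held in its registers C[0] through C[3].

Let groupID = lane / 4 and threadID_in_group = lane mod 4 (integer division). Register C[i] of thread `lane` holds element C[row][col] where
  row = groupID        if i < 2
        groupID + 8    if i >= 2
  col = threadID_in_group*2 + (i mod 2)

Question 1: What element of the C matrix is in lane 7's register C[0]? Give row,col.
1,6

L=7→G=7>>2=1, T=7&3=3
[0]→row 1+0=1  col 3·2+0=6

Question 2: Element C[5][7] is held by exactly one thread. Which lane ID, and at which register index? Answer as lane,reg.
r=5->g=5,rb=0  c=7->t=3,b0=1
L=5*4+3=23  i=0*2+1=1

23,1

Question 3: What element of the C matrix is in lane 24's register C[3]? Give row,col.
14,1

lane 24: g=6 (24/4), t=0 (24%4)
i=3: r=6+8=14, c=0*2+1=1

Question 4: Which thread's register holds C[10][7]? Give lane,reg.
r=10⇒gr=2,Rb=1  c=7⇒th=3,odd=1
L=2*4+3=11  i=1*2+1=3

11,3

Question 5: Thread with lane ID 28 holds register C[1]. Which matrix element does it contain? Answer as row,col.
7,1

28: gid=7,tid=0
[1] (7+0,0*2+1) = (7,1)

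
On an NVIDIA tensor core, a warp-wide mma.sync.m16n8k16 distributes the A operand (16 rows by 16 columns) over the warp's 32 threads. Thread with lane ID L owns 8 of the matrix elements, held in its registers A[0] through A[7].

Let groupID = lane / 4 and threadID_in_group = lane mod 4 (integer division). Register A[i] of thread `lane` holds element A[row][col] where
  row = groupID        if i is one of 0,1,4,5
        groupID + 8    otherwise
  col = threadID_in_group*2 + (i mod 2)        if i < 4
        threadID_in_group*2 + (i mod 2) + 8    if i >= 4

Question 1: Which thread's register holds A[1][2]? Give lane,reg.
r=1->g=1,rb=0  c=2->cb=0,t=1,b0=0
L=1*4+1=5  i=0*4+0*2+0=0

5,0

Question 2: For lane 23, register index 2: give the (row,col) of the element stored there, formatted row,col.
13,6

lane 23⇒23/4=5, 23 mod 4=3
i=2  r:5+8⇒13  c:2·3+0+0⇒6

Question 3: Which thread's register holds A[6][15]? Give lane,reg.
r=6->g=6,rb=0  c=15->cb=1,t=3,b0=1
L=6*4+3=27  i=1*4+0*2+1=5

27,5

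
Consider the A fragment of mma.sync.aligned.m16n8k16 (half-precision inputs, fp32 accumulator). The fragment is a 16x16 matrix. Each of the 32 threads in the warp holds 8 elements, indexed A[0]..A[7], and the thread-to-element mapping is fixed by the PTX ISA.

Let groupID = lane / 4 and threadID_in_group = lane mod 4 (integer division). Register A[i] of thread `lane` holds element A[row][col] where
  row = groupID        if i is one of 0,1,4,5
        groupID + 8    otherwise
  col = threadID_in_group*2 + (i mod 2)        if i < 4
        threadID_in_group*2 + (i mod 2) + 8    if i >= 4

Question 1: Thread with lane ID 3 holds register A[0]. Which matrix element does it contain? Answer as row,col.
L=3→G=3>>2=0, T=3&3=3
[0]→row 0+0=0  col 3·2+0+0=6

0,6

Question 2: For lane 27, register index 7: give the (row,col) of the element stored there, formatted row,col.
14,15

lane 27: G=6 (27/4), T=3 (27%4)
i=7: r=6+8=14, c=3*2+1+8=15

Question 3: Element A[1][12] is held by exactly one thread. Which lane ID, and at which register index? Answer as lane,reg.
r:1=>grp=1,rB=0  c:12=>cB=1,tig=2,lo=0
L=1*4+2=6  i=1*4+0*2+0=4

6,4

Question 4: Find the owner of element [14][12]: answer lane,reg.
r=14→G=6,rhi=1  c=12→chi=1,T=2,p=0
L=6*4+2=26  i=1*4+1*2+0=6

26,6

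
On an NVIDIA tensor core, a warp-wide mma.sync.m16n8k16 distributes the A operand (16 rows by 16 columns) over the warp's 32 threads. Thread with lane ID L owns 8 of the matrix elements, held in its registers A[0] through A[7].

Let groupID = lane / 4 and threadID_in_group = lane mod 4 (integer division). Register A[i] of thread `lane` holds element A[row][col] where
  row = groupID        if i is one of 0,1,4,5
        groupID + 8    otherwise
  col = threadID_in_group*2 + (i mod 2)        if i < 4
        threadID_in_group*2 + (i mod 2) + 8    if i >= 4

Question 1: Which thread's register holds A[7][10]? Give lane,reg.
29,4

r: 7->gid=7,r8=0  c: 10->c8=1,tid=1,i&1=0
L=7*4+1=29  i=1*4+0*2+0=4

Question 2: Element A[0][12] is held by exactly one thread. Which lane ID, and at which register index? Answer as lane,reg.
r:0=>grp=0,rB=0  c:12=>cB=1,tig=2,lo=0
L=0*4+2=2  i=1*4+0*2+0=4

2,4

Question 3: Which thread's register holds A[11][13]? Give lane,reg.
14,7

r: 11->gid=3,r8=1  c: 13->c8=1,tid=2,i&1=1
L=3*4+2=14  i=1*4+1*2+1=7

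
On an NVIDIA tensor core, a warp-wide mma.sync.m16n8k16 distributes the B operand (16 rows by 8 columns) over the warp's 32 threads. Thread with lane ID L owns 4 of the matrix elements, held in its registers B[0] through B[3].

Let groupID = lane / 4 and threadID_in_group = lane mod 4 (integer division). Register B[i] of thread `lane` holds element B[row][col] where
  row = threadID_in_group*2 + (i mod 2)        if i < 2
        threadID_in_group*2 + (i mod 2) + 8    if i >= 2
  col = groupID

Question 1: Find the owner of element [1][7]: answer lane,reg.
28,1

c:7=>grp=7  r:1=>rB=0,tig=0,lo=1
L=7*4+0=28  i=0*2+1=1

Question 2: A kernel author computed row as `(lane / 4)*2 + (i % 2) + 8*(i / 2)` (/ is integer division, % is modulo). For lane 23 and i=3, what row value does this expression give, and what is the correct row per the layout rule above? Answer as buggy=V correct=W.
`(lane / 4)*2 + (i % 2) + 8*(i / 2)`[23,3]→19
23: G=5,T=3
[3] (3*2+1+8,5) = (15,5)
row: 19 vs 15

buggy=19 correct=15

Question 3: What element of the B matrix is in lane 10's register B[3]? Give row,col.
13,2

lane 10: grp=2 (10/4), tig=2 (10%4)
i=3: r=2*2+1+8=13, c=grp=2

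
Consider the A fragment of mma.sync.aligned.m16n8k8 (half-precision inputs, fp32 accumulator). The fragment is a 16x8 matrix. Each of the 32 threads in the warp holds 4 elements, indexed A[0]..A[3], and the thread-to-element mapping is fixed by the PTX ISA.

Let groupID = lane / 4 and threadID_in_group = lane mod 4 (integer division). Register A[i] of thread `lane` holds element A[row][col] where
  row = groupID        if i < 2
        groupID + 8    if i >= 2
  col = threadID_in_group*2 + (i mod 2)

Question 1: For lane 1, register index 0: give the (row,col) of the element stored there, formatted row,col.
lane 1: g=0 (1/4), t=1 (1%4)
i=0: r=0+0=0, c=1*2+0=2

0,2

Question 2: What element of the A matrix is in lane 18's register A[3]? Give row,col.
18: grp=4,tig=2
[3] (4+8,2*2+1) = (12,5)

12,5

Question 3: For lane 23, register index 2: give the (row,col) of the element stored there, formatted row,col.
13,6

lane 23->23/4=5, 23 mod 4=3
i=2  r:5+8->13  c:2·3+0->6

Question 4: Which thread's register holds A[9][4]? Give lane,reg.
r=9→G=1,rhi=1  c=4→T=2,p=0
L=1*4+2=6  i=1*2+0=2

6,2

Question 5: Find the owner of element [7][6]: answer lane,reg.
r=7→G=7,rhi=0  c=6→T=3,p=0
L=7*4+3=31  i=0*2+0=0

31,0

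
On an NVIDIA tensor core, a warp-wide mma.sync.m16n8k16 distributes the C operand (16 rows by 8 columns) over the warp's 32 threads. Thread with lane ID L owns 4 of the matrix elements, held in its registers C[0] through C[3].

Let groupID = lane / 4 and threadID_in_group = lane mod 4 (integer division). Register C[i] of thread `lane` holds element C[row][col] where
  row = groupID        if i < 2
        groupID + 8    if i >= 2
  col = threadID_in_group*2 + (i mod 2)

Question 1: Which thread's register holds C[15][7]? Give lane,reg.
31,3

r=15->g=7,rb=1  c=7->t=3,b0=1
L=7*4+3=31  i=1*2+1=3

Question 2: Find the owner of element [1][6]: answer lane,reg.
7,0

r=1->g=1,rb=0  c=6->t=3,b0=0
L=1*4+3=7  i=0*2+0=0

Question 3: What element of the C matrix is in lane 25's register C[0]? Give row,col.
6,2

lane 25: grp=6 (25/4), tig=1 (25%4)
i=0: r=6+0=6, c=1*2+0=2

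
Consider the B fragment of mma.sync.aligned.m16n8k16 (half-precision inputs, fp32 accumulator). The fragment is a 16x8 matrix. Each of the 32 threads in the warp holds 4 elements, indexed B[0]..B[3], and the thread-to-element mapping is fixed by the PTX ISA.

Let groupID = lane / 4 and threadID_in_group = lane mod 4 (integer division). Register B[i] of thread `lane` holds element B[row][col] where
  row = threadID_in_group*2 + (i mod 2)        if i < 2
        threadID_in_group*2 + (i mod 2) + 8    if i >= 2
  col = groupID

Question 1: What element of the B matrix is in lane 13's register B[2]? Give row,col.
10,3

lane 13: grp=3 (13/4), tig=1 (13%4)
i=2: r=1*2+0+8=10, c=grp=3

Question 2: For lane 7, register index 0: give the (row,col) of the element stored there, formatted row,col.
7: gr=1,th=3
[0] (3*2+0+0,1) = (6,1)

6,1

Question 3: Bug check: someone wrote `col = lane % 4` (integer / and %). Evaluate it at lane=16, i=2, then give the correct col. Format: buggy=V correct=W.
buggy=0 correct=4

`lane % 4`[16,2]=>0
lane 16=>16/4=4, 16 mod 4=0
i=2  r:2·0+0+8=>8  c:4
col: 0 vs 4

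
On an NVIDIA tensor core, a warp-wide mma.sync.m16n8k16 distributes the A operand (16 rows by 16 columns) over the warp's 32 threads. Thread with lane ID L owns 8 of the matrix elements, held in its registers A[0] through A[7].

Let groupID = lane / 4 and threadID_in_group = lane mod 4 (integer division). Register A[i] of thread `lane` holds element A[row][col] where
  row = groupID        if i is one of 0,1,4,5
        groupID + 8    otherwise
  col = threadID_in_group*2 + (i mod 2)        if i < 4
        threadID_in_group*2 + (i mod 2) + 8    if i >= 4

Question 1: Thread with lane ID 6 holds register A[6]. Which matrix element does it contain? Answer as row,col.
9,12

lane 6: g=1 (6/4), t=2 (6%4)
i=6: r=1+8=9, c=2*2+0+8=12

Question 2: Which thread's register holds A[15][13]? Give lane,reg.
r=15->g=7,rb=1  c=13->cb=1,t=2,b0=1
L=7*4+2=30  i=1*4+1*2+1=7

30,7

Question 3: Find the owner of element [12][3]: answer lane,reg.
17,3

r=12->g=4,rb=1  c=3->cb=0,t=1,b0=1
L=4*4+1=17  i=0*4+1*2+1=3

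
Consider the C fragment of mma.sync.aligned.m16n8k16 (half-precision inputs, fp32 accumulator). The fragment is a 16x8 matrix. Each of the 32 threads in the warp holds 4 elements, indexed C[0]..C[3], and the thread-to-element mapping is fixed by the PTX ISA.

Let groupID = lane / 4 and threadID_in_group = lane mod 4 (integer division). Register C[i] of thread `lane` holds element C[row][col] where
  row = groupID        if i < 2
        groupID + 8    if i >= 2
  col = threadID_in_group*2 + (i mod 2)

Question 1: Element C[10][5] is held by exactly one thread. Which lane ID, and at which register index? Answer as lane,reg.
r=10->g=2,rb=1  c=5->t=2,b0=1
L=2*4+2=10  i=1*2+1=3

10,3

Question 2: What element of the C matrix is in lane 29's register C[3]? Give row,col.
29: gr=7,th=1
[3] (7+8,1*2+1) = (15,3)

15,3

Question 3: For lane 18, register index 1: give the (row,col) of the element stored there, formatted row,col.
4,5

18: G=4,T=2
[1] (4+0,2*2+1) = (4,5)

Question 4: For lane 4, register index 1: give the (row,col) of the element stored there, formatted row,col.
L=4→G=4>>2=1, T=4&3=0
[1]→row 1+0=1  col 0·2+1=1

1,1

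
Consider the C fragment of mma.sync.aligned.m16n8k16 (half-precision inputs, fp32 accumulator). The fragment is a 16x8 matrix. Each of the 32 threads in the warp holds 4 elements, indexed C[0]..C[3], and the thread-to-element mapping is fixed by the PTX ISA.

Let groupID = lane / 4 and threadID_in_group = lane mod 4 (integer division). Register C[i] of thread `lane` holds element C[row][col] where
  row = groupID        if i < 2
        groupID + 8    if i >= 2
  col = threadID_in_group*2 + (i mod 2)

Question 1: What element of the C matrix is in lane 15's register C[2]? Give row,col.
L=15->gid=15>>2=3, tid=15&3=3
[2]->row 3+8=11  col 3·2+0=6

11,6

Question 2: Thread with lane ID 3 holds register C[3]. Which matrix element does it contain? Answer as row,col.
8,7

3: gr=0,th=3
[3] (0+8,3*2+1) = (8,7)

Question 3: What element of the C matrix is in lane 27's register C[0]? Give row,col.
6,6

L=27=>grp=27>>2=6, tig=27&3=3
[0]=>row 6+0=6  col 3·2+0=6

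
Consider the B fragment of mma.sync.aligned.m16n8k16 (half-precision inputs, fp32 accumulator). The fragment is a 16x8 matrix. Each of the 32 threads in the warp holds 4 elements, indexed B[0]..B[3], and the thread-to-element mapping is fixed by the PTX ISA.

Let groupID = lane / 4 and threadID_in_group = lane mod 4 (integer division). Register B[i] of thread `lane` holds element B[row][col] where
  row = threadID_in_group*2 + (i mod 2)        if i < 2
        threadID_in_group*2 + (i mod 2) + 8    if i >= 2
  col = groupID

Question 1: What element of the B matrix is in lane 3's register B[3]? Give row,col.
3: gr=0,th=3
[3] (3*2+1+8,0) = (15,0)

15,0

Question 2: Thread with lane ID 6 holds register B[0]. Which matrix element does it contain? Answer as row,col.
4,1

lane 6⇒6/4=1, 6 mod 4=2
i=0  r:2·2+0+0⇒4  c:1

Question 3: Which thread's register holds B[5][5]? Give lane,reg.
22,1

c:5=>grp=5  r:5=>rB=0,tig=2,lo=1
L=5*4+2=22  i=0*2+1=1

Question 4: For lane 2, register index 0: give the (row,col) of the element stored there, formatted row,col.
L=2→G=2>>2=0, T=2&3=2
[0]→row 2·2+0+0=4  col G=0

4,0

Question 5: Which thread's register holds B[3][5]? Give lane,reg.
21,1

c=5→G=5  r=3→rhi=0,T=1,p=1
L=5*4+1=21  i=0*2+1=1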